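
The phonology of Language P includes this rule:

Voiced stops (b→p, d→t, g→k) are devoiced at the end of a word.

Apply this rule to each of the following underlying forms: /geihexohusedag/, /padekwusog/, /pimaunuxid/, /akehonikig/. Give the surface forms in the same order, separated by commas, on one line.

/geihexohusedag/: /g/ is a voiced stop in word-final position, so it devoices to [k]. → [geihexohusedak].
/padekwusog/: /g/ is a voiced stop in word-final position, so it devoices to [k]. → [padekwusok].
/pimaunuxid/: /d/ is a voiced stop in word-final position, so it devoices to [t]. → [pimaunuxit].
/akehonikig/: /g/ is a voiced stop in word-final position, so it devoices to [k]. → [akehonikik].

geihexohusedak, padekwusok, pimaunuxit, akehonikik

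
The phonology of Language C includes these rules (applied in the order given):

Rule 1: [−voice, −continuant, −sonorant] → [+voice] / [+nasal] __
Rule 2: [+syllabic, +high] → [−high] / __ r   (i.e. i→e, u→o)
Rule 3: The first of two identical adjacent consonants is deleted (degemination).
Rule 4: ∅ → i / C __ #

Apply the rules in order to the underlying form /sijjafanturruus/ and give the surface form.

Rule 1 (post-nasal voicing): /t/ is a voiceless stop immediately after the nasal /n/, so it voices to [d]. /sijjafanturruus/ → sijjafandurruus.
Rule 2 (pre-rhotic lowering): /u/ is a high vowel immediately before /r/, so it lowers to [o]. /sijjafandurruus/ → sijjafandorruus.
Rule 3 (degemination): /jj/ is a geminate; the first /j/ deletes. /rr/ is a geminate; the first /r/ deletes. /sijjafandorruus/ → sijafandoruus.
Rule 4 (final i-epenthesis): the form ends in the consonant /s/, so [i] is inserted word-finally. /sijafandoruus/ → sijafandoruusi.

sijafandoruusi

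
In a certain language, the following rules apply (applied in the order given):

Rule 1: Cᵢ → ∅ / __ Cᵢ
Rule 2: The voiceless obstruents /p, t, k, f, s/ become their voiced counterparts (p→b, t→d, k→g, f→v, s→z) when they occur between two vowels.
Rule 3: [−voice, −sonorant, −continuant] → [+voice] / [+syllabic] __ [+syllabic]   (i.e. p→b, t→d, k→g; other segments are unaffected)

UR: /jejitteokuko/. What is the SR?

Rule 1 (degemination): /tt/ is a geminate; the first /t/ deletes. /jejitteokuko/ → jejiteokuko.
Rule 2 (intervocalic voicing): /t/ is a voiceless obstruent between vowels /i/ and /e/, so it voices to [d]. /k/ is a voiceless obstruent between vowels /o/ and /u/, so it voices to [g]. /k/ is a voiceless obstruent between vowels /u/ and /o/, so it voices to [g]. /jejiteokuko/ → jejideogugo.
Rule 3 (intervocalic voicing): no segment meets the environment; /jejideogugo/ is unchanged.

jejideogugo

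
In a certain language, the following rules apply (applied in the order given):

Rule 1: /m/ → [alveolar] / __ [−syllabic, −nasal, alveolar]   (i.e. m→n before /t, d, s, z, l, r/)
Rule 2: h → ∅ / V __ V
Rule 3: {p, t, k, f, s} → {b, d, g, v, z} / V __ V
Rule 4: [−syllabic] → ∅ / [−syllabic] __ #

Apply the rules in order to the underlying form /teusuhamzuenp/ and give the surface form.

teuzuanzuen

Rule 1 (nasal place assimilation): /m/ precedes the alveolar consonant /z/, so it assimilates in place to [n]. /teusuhamzuenp/ → teusuhanzuenp.
Rule 2 (intervocalic h-deletion): /h/ occurs between vowels /u/ and /a/, so it deletes. /teusuhanzuenp/ → teusuanzuenp.
Rule 3 (intervocalic voicing): /s/ is a voiceless obstruent between vowels /u/ and /u/, so it voices to [z]. /teusuanzuenp/ → teuzuanzuenp.
Rule 4 (final cluster simplification): /p/ is the second consonant of a word-final cluster /np/, so it deletes. /teuzuanzuenp/ → teuzuanzuen.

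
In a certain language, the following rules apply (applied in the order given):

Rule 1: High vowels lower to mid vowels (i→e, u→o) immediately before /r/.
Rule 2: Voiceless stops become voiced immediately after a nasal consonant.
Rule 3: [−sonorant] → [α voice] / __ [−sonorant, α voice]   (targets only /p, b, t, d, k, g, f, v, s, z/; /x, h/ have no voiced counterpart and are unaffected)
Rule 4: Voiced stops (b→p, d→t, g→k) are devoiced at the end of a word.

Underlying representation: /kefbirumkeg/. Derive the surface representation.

Rule 1 (pre-rhotic lowering): /i/ is a high vowel immediately before /r/, so it lowers to [e]. /kefbirumkeg/ → kefberumkeg.
Rule 2 (post-nasal voicing): /k/ is a voiceless stop immediately after the nasal /m/, so it voices to [g]. /kefberumkeg/ → kefberumgeg.
Rule 3 (regressive voicing assimilation): /f/ precedes the voiced obstruent /b/, so it voices to [v] by assimilation. /kefberumgeg/ → kevberumgeg.
Rule 4 (final devoicing): /g/ is a voiced stop in word-final position, so it devoices to [k]. /kevberumgeg/ → kevberumgek.

kevberumgek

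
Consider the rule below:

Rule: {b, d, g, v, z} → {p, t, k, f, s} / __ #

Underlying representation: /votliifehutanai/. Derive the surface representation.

votliifehutanai

No segment of /votliifehutanai/ meets the structural description of the rule, so the form surfaces unchanged.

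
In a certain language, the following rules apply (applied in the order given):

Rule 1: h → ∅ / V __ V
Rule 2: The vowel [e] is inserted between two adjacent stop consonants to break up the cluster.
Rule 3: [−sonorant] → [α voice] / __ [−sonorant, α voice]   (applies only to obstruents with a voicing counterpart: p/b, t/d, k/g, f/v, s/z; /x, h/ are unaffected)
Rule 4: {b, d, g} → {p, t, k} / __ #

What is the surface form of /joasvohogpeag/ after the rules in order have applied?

Rule 1 (intervocalic h-deletion): /h/ occurs between vowels /o/ and /o/, so it deletes. /joasvohogpeag/ → joasvoogpeag.
Rule 2 (stop-cluster e-epenthesis): /g/ and /p/ form a stop–stop cluster, so [e] is inserted between them. /joasvoogpeag/ → joasvoogepeag.
Rule 3 (regressive voicing assimilation): /s/ precedes the voiced obstruent /v/, so it voices to [z] by assimilation. /joasvoogepeag/ → joazvoogepeag.
Rule 4 (final devoicing): /g/ is a voiced stop in word-final position, so it devoices to [k]. /joazvoogepeag/ → joazvoogepeak.

joazvoogepeak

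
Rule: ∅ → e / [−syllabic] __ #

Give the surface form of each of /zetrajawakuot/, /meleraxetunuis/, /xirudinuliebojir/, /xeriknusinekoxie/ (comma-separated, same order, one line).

/zetrajawakuot/: the form ends in the consonant /t/, so [e] is inserted word-finally. → [zetrajawakuote].
/meleraxetunuis/: the form ends in the consonant /s/, so [e] is inserted word-finally. → [meleraxetunuise].
/xirudinuliebojir/: the form ends in the consonant /r/, so [e] is inserted word-finally. → [xirudinuliebojire].
/xeriknusinekoxie/: the rule's environment is not met; surfaces unchanged as [xeriknusinekoxie].

zetrajawakuote, meleraxetunuise, xirudinuliebojire, xeriknusinekoxie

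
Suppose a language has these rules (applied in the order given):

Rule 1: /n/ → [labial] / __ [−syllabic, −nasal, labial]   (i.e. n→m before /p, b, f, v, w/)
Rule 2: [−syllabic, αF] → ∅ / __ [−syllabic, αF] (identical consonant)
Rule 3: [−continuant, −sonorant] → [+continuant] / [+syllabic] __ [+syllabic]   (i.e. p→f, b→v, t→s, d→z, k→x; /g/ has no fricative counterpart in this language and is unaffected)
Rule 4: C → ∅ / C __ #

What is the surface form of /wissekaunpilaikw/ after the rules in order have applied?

wisexaumpilaik

Rule 1 (nasal place assimilation): /n/ precedes the labial consonant /p/, so it assimilates in place to [m]. /wissekaunpilaikw/ → wissekaumpilaikw.
Rule 2 (degemination): /ss/ is a geminate; the first /s/ deletes. /wissekaumpilaikw/ → wisekaumpilaikw.
Rule 3 (intervocalic spirantization): /k/ is a stop between vowels /e/ and /a/, so it spirantizes to the fricative [x]. /wisekaumpilaikw/ → wisexaumpilaikw.
Rule 4 (final cluster simplification): /w/ is the second consonant of a word-final cluster /kw/, so it deletes. /wisexaumpilaikw/ → wisexaumpilaik.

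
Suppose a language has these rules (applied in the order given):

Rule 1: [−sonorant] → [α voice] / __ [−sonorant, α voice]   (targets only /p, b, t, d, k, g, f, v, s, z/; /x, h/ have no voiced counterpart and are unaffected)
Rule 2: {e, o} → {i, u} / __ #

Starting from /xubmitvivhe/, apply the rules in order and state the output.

xubmidvifhi

Rule 1 (regressive voicing assimilation): /t/ precedes the voiced obstruent /v/, so it voices to [d] by assimilation. /v/ precedes the voiceless obstruent /h/, so it devoices to [f] by assimilation. /xubmitvivhe/ → xubmidvifhe.
Rule 2 (final vowel raising): /e/ is a mid vowel in word-final position, so it raises to [i]. /xubmidvifhe/ → xubmidvifhi.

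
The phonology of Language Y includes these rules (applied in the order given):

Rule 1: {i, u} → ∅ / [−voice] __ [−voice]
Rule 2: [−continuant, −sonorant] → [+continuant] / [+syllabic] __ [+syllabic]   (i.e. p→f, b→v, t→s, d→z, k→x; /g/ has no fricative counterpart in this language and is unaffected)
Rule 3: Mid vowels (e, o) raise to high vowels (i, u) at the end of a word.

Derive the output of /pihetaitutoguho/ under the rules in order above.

Rule 1 (high vowel syncope): /i/ is a high vowel flanked by voiceless consonants /p/ and /h/, so it deletes. /u/ is a high vowel flanked by voiceless consonants /t/ and /t/, so it deletes. /pihetaitutoguho/ → phetaittoguho.
Rule 2 (intervocalic spirantization): /t/ is a stop between vowels /e/ and /a/, so it spirantizes to the fricative [s]. /phetaittoguho/ → phesaittoguho.
Rule 3 (final vowel raising): /o/ is a mid vowel in word-final position, so it raises to [u]. /phesaittoguho/ → phesaittoguhu.

phesaittoguhu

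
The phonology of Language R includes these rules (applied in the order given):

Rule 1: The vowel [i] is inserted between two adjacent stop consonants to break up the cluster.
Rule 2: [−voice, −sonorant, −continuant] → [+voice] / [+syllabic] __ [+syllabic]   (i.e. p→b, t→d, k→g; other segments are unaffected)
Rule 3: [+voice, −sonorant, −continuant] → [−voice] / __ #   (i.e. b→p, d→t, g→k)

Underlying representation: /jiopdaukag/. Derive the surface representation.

jiobidaugak

Rule 1 (stop-cluster i-epenthesis): /p/ and /d/ form a stop–stop cluster, so [i] is inserted between them. /jiopdaukag/ → jiopidaukag.
Rule 2 (intervocalic voicing): /p/ is a voiceless stop between vowels /o/ and /i/, so it voices to [b]. /k/ is a voiceless stop between vowels /u/ and /a/, so it voices to [g]. /jiopidaukag/ → jiobidaugag.
Rule 3 (final devoicing): /g/ is a voiced stop in word-final position, so it devoices to [k]. /jiobidaugag/ → jiobidaugak.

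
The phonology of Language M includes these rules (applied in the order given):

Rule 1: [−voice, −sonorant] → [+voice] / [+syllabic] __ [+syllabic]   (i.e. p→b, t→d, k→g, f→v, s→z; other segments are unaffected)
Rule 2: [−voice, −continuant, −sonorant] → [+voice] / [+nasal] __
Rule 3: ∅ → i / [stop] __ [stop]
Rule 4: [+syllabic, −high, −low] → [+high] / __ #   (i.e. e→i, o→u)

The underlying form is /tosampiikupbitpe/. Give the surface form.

Rule 1 (intervocalic voicing): /s/ is a voiceless obstruent between vowels /o/ and /a/, so it voices to [z]. /k/ is a voiceless obstruent between vowels /i/ and /u/, so it voices to [g]. /tosampiikupbitpe/ → tozampiigupbitpe.
Rule 2 (post-nasal voicing): /p/ is a voiceless stop immediately after the nasal /m/, so it voices to [b]. /tozampiigupbitpe/ → tozambiigupbitpe.
Rule 3 (stop-cluster i-epenthesis): /p/ and /b/ form a stop–stop cluster, so [i] is inserted between them. /t/ and /p/ form a stop–stop cluster, so [i] is inserted between them. /tozambiigupbitpe/ → tozambiigupibitipe.
Rule 4 (final vowel raising): /e/ is a mid vowel in word-final position, so it raises to [i]. /tozambiigupibitipe/ → tozambiigupibitipi.

tozambiigupibitipi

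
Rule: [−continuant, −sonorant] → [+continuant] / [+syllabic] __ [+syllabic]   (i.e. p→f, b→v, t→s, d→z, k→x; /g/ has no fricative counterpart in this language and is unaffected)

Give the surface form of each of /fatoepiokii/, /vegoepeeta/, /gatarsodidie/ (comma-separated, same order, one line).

fasoefioxii, vegoefeesa, gasarsozizie

/fatoepiokii/: /t/ is a stop between vowels /a/ and /o/, so it spirantizes to the fricative [s]. /p/ is a stop between vowels /e/ and /i/, so it spirantizes to the fricative [f]. /k/ is a stop between vowels /o/ and /i/, so it spirantizes to the fricative [x]. → [fasoefioxii].
/vegoepeeta/: /p/ is a stop between vowels /e/ and /e/, so it spirantizes to the fricative [f]. /t/ is a stop between vowels /e/ and /a/, so it spirantizes to the fricative [s]. → [vegoefeesa].
/gatarsodidie/: /t/ is a stop between vowels /a/ and /a/, so it spirantizes to the fricative [s]. /d/ is a stop between vowels /o/ and /i/, so it spirantizes to the fricative [z]. /d/ is a stop between vowels /i/ and /i/, so it spirantizes to the fricative [z]. → [gasarsozizie].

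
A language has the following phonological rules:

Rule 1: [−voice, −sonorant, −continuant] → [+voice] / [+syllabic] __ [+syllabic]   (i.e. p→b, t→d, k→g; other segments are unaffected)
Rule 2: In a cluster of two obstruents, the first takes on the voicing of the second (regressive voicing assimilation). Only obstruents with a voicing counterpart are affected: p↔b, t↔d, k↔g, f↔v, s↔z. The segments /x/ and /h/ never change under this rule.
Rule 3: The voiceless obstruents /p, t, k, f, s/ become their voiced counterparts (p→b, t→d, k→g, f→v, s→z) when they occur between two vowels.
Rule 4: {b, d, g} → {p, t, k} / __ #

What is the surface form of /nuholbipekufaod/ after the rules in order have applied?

nuholbibeguvaot

Rule 1 (intervocalic voicing): /p/ is a voiceless stop between vowels /i/ and /e/, so it voices to [b]. /k/ is a voiceless stop between vowels /e/ and /u/, so it voices to [g]. /nuholbipekufaod/ → nuholbibegufaod.
Rule 2 (regressive voicing assimilation): no segment meets the environment; /nuholbibegufaod/ is unchanged.
Rule 3 (intervocalic voicing): /f/ is a voiceless obstruent between vowels /u/ and /a/, so it voices to [v]. /nuholbibegufaod/ → nuholbibeguvaod.
Rule 4 (final devoicing): /d/ is a voiced stop in word-final position, so it devoices to [t]. /nuholbibeguvaod/ → nuholbibeguvaot.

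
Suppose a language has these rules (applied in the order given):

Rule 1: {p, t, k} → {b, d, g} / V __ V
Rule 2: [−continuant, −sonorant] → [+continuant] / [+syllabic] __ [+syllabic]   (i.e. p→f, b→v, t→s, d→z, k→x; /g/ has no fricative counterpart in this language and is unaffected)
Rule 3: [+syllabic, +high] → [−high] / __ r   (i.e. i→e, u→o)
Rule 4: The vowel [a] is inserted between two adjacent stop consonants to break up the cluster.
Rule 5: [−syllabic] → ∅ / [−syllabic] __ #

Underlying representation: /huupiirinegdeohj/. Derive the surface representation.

Rule 1 (intervocalic voicing): /p/ is a voiceless stop between vowels /u/ and /i/, so it voices to [b]. /huupiirinegdeohj/ → huubiirinegdeohj.
Rule 2 (intervocalic spirantization): /b/ is a stop between vowels /u/ and /i/, so it spirantizes to the fricative [v]. /huubiirinegdeohj/ → huuviirinegdeohj.
Rule 3 (pre-rhotic lowering): /i/ is a high vowel immediately before /r/, so it lowers to [e]. /huuviirinegdeohj/ → huuvierinegdeohj.
Rule 4 (stop-cluster a-epenthesis): /g/ and /d/ form a stop–stop cluster, so [a] is inserted between them. /huuvierinegdeohj/ → huuvierinegadeohj.
Rule 5 (final cluster simplification): /j/ is the second consonant of a word-final cluster /hj/, so it deletes. /huuvierinegadeohj/ → huuvierinegadeoh.

huuvierinegadeoh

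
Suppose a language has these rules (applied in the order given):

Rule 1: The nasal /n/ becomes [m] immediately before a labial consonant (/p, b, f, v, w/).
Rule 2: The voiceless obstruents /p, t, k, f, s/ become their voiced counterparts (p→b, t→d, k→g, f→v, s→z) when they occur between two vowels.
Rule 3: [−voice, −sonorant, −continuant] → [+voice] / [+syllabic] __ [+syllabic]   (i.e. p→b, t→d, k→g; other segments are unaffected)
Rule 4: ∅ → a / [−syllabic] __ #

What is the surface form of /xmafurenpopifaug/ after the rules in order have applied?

xmavurempobivauga

Rule 1 (nasal place assimilation): /n/ precedes the labial consonant /p/, so it assimilates in place to [m]. /xmafurenpopifaug/ → xmafurempopifaug.
Rule 2 (intervocalic voicing): /f/ is a voiceless obstruent between vowels /a/ and /u/, so it voices to [v]. /p/ is a voiceless obstruent between vowels /o/ and /i/, so it voices to [b]. /f/ is a voiceless obstruent between vowels /i/ and /a/, so it voices to [v]. /xmafurempopifaug/ → xmavurempobivaug.
Rule 3 (intervocalic voicing): no segment meets the environment; /xmavurempobivaug/ is unchanged.
Rule 4 (final a-epenthesis): the form ends in the consonant /g/, so [a] is inserted word-finally. /xmavurempobivaug/ → xmavurempobivauga.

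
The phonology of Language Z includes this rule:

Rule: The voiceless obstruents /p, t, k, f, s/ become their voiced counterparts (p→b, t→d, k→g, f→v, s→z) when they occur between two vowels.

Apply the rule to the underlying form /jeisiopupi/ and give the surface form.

jeiziobubi

/s/ is a voiceless obstruent between vowels /i/ and /i/, so it voices to [z].
/p/ is a voiceless obstruent between vowels /o/ and /u/, so it voices to [b].
/p/ is a voiceless obstruent between vowels /u/ and /i/, so it voices to [b].
Surface form: [jeiziobubi].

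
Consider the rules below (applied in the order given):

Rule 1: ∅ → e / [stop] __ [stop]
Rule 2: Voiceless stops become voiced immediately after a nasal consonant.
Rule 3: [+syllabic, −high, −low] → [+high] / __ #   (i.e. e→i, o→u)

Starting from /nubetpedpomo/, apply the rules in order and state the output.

Rule 1 (stop-cluster e-epenthesis): /t/ and /p/ form a stop–stop cluster, so [e] is inserted between them. /d/ and /p/ form a stop–stop cluster, so [e] is inserted between them. /nubetpedpomo/ → nubetepedepomo.
Rule 2 (post-nasal voicing): no segment meets the environment; /nubetepedepomo/ is unchanged.
Rule 3 (final vowel raising): /o/ is a mid vowel in word-final position, so it raises to [u]. /nubetepedepomo/ → nubetepedepomu.

nubetepedepomu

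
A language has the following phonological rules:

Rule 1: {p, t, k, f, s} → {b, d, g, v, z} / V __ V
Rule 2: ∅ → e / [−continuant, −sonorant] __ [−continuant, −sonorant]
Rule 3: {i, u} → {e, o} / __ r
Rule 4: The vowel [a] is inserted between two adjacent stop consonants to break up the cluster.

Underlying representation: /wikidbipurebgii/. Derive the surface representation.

wigidebiborebegii

Rule 1 (intervocalic voicing): /k/ is a voiceless obstruent between vowels /i/ and /i/, so it voices to [g]. /p/ is a voiceless obstruent between vowels /i/ and /u/, so it voices to [b]. /wikidbipurebgii/ → wigidbiburebgii.
Rule 2 (stop-cluster e-epenthesis): /d/ and /b/ form a stop–stop cluster, so [e] is inserted between them. /b/ and /g/ form a stop–stop cluster, so [e] is inserted between them. /wigidbiburebgii/ → wigidebiburebegii.
Rule 3 (pre-rhotic lowering): /u/ is a high vowel immediately before /r/, so it lowers to [o]. /wigidebiburebegii/ → wigidebiborebegii.
Rule 4 (stop-cluster a-epenthesis): no segment meets the environment; /wigidebiborebegii/ is unchanged.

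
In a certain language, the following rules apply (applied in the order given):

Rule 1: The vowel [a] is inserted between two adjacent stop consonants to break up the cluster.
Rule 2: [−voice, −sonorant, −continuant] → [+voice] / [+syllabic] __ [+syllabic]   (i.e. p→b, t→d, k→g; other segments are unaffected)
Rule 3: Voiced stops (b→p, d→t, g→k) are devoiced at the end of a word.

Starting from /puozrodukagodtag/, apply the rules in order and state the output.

puozrodugagodadak

Rule 1 (stop-cluster a-epenthesis): /d/ and /t/ form a stop–stop cluster, so [a] is inserted between them. /puozrodukagodtag/ → puozrodukagodatag.
Rule 2 (intervocalic voicing): /k/ is a voiceless stop between vowels /u/ and /a/, so it voices to [g]. /t/ is a voiceless stop between vowels /a/ and /a/, so it voices to [d]. /puozrodukagodatag/ → puozrodugagodadag.
Rule 3 (final devoicing): /g/ is a voiced stop in word-final position, so it devoices to [k]. /puozrodugagodadag/ → puozrodugagodadak.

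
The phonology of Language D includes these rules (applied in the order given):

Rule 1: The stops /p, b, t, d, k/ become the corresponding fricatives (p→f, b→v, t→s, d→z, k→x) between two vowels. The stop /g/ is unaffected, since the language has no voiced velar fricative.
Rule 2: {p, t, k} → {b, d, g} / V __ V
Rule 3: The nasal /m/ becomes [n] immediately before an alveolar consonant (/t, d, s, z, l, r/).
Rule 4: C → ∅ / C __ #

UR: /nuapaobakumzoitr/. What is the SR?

nuafaovaxunzoit

Rule 1 (intervocalic spirantization): /p/ is a stop between vowels /a/ and /a/, so it spirantizes to the fricative [f]. /b/ is a stop between vowels /o/ and /a/, so it spirantizes to the fricative [v]. /k/ is a stop between vowels /a/ and /u/, so it spirantizes to the fricative [x]. /nuapaobakumzoitr/ → nuafaovaxumzoitr.
Rule 2 (intervocalic voicing): no segment meets the environment; /nuafaovaxumzoitr/ is unchanged.
Rule 3 (nasal place assimilation): /m/ precedes the alveolar consonant /z/, so it assimilates in place to [n]. /nuafaovaxumzoitr/ → nuafaovaxunzoitr.
Rule 4 (final cluster simplification): /r/ is the second consonant of a word-final cluster /tr/, so it deletes. /nuafaovaxunzoitr/ → nuafaovaxunzoit.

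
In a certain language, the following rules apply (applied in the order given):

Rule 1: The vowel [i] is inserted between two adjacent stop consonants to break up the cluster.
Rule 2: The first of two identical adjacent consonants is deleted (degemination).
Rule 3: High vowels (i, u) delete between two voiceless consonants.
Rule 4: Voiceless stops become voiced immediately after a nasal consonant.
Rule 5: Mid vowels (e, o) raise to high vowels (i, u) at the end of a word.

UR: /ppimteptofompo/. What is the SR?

Rule 1 (stop-cluster i-epenthesis): /p/ and /p/ form a stop–stop cluster, so [i] is inserted between them. /p/ and /t/ form a stop–stop cluster, so [i] is inserted between them. /ppimteptofompo/ → pipimtepitofompo.
Rule 2 (degemination): no segment meets the environment; /pipimtepitofompo/ is unchanged.
Rule 3 (high vowel syncope): /i/ is a high vowel flanked by voiceless consonants /p/ and /p/, so it deletes. /i/ is a high vowel flanked by voiceless consonants /p/ and /t/, so it deletes. /pipimtepitofompo/ → ppimteptofompo.
Rule 4 (post-nasal voicing): /t/ is a voiceless stop immediately after the nasal /m/, so it voices to [d]. /p/ is a voiceless stop immediately after the nasal /m/, so it voices to [b]. /ppimteptofompo/ → ppimdeptofombo.
Rule 5 (final vowel raising): /o/ is a mid vowel in word-final position, so it raises to [u]. /ppimdeptofombo/ → ppimdeptofombu.

ppimdeptofombu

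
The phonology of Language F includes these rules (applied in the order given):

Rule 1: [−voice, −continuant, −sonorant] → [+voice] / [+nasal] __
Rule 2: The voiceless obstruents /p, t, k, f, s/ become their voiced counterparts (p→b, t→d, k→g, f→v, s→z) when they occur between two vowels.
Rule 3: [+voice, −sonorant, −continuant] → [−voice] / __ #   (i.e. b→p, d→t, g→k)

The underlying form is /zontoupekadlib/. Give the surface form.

zondoubegadlip

Rule 1 (post-nasal voicing): /t/ is a voiceless stop immediately after the nasal /n/, so it voices to [d]. /zontoupekadlib/ → zondoupekadlib.
Rule 2 (intervocalic voicing): /p/ is a voiceless obstruent between vowels /u/ and /e/, so it voices to [b]. /k/ is a voiceless obstruent between vowels /e/ and /a/, so it voices to [g]. /zondoupekadlib/ → zondoubegadlib.
Rule 3 (final devoicing): /b/ is a voiced stop in word-final position, so it devoices to [p]. /zondoubegadlib/ → zondoubegadlip.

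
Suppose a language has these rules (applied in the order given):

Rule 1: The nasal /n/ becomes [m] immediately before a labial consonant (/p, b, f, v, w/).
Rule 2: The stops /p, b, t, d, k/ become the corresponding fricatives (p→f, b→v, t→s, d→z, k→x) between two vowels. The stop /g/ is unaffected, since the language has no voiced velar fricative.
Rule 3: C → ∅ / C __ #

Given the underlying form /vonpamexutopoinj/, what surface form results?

vompamexusofoin

Rule 1 (nasal place assimilation): /n/ precedes the labial consonant /p/, so it assimilates in place to [m]. /vonpamexutopoinj/ → vompamexutopoinj.
Rule 2 (intervocalic spirantization): /t/ is a stop between vowels /u/ and /o/, so it spirantizes to the fricative [s]. /p/ is a stop between vowels /o/ and /o/, so it spirantizes to the fricative [f]. /vompamexutopoinj/ → vompamexusofoinj.
Rule 3 (final cluster simplification): /j/ is the second consonant of a word-final cluster /nj/, so it deletes. /vompamexusofoinj/ → vompamexusofoin.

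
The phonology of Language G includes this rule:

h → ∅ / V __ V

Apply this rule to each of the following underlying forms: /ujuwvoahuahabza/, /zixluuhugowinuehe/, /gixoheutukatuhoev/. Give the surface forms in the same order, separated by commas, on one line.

/ujuwvoahuahabza/: /h/ occurs between vowels /a/ and /u/, so it deletes. /h/ occurs between vowels /a/ and /a/, so it deletes. → [ujuwvoauaabza].
/zixluuhugowinuehe/: /h/ occurs between vowels /u/ and /u/, so it deletes. /h/ occurs between vowels /e/ and /e/, so it deletes. → [zixluuugowinuee].
/gixoheutukatuhoev/: /h/ occurs between vowels /o/ and /e/, so it deletes. /h/ occurs between vowels /u/ and /o/, so it deletes. → [gixoeutukatuoev].

ujuwvoauaabza, zixluuugowinuee, gixoeutukatuoev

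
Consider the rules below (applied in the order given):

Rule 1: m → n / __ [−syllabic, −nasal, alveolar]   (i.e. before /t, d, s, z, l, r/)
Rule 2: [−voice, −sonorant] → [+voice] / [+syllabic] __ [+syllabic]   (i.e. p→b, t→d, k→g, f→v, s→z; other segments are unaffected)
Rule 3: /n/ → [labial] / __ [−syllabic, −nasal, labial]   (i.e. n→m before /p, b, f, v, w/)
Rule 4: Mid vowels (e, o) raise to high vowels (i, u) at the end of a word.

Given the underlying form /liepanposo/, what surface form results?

Rule 1 (nasal place assimilation): no segment meets the environment; /liepanposo/ is unchanged.
Rule 2 (intervocalic voicing): /p/ is a voiceless obstruent between vowels /e/ and /a/, so it voices to [b]. /s/ is a voiceless obstruent between vowels /o/ and /o/, so it voices to [z]. /liepanposo/ → liebanpozo.
Rule 3 (nasal place assimilation): /n/ precedes the labial consonant /p/, so it assimilates in place to [m]. /liebanpozo/ → liebampozo.
Rule 4 (final vowel raising): /o/ is a mid vowel in word-final position, so it raises to [u]. /liebampozo/ → liebampozu.

liebampozu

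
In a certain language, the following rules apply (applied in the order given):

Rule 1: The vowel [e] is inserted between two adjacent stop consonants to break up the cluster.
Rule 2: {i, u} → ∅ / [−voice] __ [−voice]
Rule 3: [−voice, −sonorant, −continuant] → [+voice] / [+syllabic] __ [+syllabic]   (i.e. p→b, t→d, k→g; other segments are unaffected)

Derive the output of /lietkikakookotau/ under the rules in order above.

Rule 1 (stop-cluster e-epenthesis): /t/ and /k/ form a stop–stop cluster, so [e] is inserted between them. /lietkikakookotau/ → lietekikakookotau.
Rule 2 (high vowel syncope): /i/ is a high vowel flanked by voiceless consonants /k/ and /k/, so it deletes. /lietekikakookotau/ → lietekkakookotau.
Rule 3 (intervocalic voicing): /t/ is a voiceless stop between vowels /e/ and /e/, so it voices to [d]. /k/ is a voiceless stop between vowels /a/ and /o/, so it voices to [g]. /k/ is a voiceless stop between vowels /o/ and /o/, so it voices to [g]. /t/ is a voiceless stop between vowels /o/ and /a/, so it voices to [d]. /lietekkakookotau/ → liedekkagoogodau.

liedekkagoogodau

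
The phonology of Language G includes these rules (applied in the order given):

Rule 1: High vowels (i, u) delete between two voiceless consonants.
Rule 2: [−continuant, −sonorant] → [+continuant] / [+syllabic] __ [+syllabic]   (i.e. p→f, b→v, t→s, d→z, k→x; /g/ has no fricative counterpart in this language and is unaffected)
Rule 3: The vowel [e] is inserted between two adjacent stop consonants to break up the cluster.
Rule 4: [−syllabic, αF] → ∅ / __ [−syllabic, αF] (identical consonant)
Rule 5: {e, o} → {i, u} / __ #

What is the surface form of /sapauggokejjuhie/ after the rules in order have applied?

safaugegoxejuhii

Rule 1 (high vowel syncope): no segment meets the environment; /sapauggokejjuhie/ is unchanged.
Rule 2 (intervocalic spirantization): /p/ is a stop between vowels /a/ and /a/, so it spirantizes to the fricative [f]. /k/ is a stop between vowels /o/ and /e/, so it spirantizes to the fricative [x]. /sapauggokejjuhie/ → safauggoxejjuhie.
Rule 3 (stop-cluster e-epenthesis): /g/ and /g/ form a stop–stop cluster, so [e] is inserted between them. /safauggoxejjuhie/ → safaugegoxejjuhie.
Rule 4 (degemination): /jj/ is a geminate; the first /j/ deletes. /safaugegoxejjuhie/ → safaugegoxejuhie.
Rule 5 (final vowel raising): /e/ is a mid vowel in word-final position, so it raises to [i]. /safaugegoxejuhie/ → safaugegoxejuhii.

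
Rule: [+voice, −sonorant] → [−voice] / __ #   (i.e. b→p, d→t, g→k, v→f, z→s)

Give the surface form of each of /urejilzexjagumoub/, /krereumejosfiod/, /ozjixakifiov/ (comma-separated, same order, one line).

urejilzexjagumoup, krereumejosfiot, ozjixakifiof

/urejilzexjagumoub/: /b/ is a voiced obstruent in word-final position, so it devoices to [p]. → [urejilzexjagumoup].
/krereumejosfiod/: /d/ is a voiced obstruent in word-final position, so it devoices to [t]. → [krereumejosfiot].
/ozjixakifiov/: /v/ is a voiced obstruent in word-final position, so it devoices to [f]. → [ozjixakifiof].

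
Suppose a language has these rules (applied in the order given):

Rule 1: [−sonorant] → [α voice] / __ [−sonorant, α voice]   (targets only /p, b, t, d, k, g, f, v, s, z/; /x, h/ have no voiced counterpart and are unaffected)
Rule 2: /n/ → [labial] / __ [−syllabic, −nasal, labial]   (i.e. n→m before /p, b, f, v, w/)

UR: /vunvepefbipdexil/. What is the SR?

vumvepevbibdexil

Rule 1 (regressive voicing assimilation): /f/ precedes the voiced obstruent /b/, so it voices to [v] by assimilation. /p/ precedes the voiced obstruent /d/, so it voices to [b] by assimilation. /vunvepefbipdexil/ → vunvepevbibdexil.
Rule 2 (nasal place assimilation): /n/ precedes the labial consonant /v/, so it assimilates in place to [m]. /vunvepevbibdexil/ → vumvepevbibdexil.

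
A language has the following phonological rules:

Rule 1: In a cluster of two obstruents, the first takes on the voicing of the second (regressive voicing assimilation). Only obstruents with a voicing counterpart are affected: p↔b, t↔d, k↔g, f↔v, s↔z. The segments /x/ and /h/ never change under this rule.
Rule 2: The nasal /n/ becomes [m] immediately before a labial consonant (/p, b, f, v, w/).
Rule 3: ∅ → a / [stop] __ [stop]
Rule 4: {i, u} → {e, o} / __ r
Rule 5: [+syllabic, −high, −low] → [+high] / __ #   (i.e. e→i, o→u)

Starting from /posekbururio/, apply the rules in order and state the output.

posegabororiu

Rule 1 (regressive voicing assimilation): /k/ precedes the voiced obstruent /b/, so it voices to [g] by assimilation. /posekbururio/ → posegbururio.
Rule 2 (nasal place assimilation): no segment meets the environment; /posegbururio/ is unchanged.
Rule 3 (stop-cluster a-epenthesis): /g/ and /b/ form a stop–stop cluster, so [a] is inserted between them. /posegbururio/ → posegabururio.
Rule 4 (pre-rhotic lowering): /u/ is a high vowel immediately before /r/, so it lowers to [o]. /u/ is a high vowel immediately before /r/, so it lowers to [o]. /posegabururio/ → posegabororio.
Rule 5 (final vowel raising): /o/ is a mid vowel in word-final position, so it raises to [u]. /posegabororio/ → posegabororiu.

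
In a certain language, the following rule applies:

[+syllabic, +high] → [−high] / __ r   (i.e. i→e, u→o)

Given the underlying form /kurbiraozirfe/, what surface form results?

/u/ is a high vowel immediately before /r/, so it lowers to [o].
/i/ is a high vowel immediately before /r/, so it lowers to [e].
/i/ is a high vowel immediately before /r/, so it lowers to [e].
Surface form: [korberaozerfe].

korberaozerfe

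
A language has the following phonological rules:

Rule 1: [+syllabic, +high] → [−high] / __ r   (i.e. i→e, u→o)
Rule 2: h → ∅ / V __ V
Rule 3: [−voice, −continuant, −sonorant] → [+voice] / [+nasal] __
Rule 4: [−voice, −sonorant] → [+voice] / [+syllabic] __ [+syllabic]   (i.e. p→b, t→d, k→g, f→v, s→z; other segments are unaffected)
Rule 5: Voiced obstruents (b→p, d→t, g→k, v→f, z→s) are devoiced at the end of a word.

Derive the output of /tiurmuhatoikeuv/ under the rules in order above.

tiormuadoigeuf

Rule 1 (pre-rhotic lowering): /u/ is a high vowel immediately before /r/, so it lowers to [o]. /tiurmuhatoikeuv/ → tiormuhatoikeuv.
Rule 2 (intervocalic h-deletion): /h/ occurs between vowels /u/ and /a/, so it deletes. /tiormuhatoikeuv/ → tiormuatoikeuv.
Rule 3 (post-nasal voicing): no segment meets the environment; /tiormuatoikeuv/ is unchanged.
Rule 4 (intervocalic voicing): /t/ is a voiceless obstruent between vowels /a/ and /o/, so it voices to [d]. /k/ is a voiceless obstruent between vowels /i/ and /e/, so it voices to [g]. /tiormuatoikeuv/ → tiormuadoigeuv.
Rule 5 (final devoicing): /v/ is a voiced obstruent in word-final position, so it devoices to [f]. /tiormuadoigeuv/ → tiormuadoigeuf.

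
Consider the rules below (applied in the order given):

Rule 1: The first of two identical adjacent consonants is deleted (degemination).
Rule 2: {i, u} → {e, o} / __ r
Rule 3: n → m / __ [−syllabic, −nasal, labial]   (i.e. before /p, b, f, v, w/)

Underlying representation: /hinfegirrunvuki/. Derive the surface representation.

himfegerumvuki

Rule 1 (degemination): /rr/ is a geminate; the first /r/ deletes. /hinfegirrunvuki/ → hinfegirunvuki.
Rule 2 (pre-rhotic lowering): /i/ is a high vowel immediately before /r/, so it lowers to [e]. /hinfegirunvuki/ → hinfegerunvuki.
Rule 3 (nasal place assimilation): /n/ precedes the labial consonant /f/, so it assimilates in place to [m]. /n/ precedes the labial consonant /v/, so it assimilates in place to [m]. /hinfegerunvuki/ → himfegerumvuki.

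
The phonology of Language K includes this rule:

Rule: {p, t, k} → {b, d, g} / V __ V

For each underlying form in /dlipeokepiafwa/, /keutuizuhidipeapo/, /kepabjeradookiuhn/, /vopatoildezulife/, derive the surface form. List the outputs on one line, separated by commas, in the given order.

dlibeogebiafwa, keuduizuhidibeabo, kebabjeradoogiuhn, vobadoildezulife

/dlipeokepiafwa/: /p/ is a voiceless stop between vowels /i/ and /e/, so it voices to [b]. /k/ is a voiceless stop between vowels /o/ and /e/, so it voices to [g]. /p/ is a voiceless stop between vowels /e/ and /i/, so it voices to [b]. → [dlibeogebiafwa].
/keutuizuhidipeapo/: /t/ is a voiceless stop between vowels /u/ and /u/, so it voices to [d]. /p/ is a voiceless stop between vowels /i/ and /e/, so it voices to [b]. /p/ is a voiceless stop between vowels /a/ and /o/, so it voices to [b]. → [keuduizuhidibeabo].
/kepabjeradookiuhn/: /p/ is a voiceless stop between vowels /e/ and /a/, so it voices to [b]. /k/ is a voiceless stop between vowels /o/ and /i/, so it voices to [g]. → [kebabjeradoogiuhn].
/vopatoildezulife/: /p/ is a voiceless stop between vowels /o/ and /a/, so it voices to [b]. /t/ is a voiceless stop between vowels /a/ and /o/, so it voices to [d]. → [vobadoildezulife].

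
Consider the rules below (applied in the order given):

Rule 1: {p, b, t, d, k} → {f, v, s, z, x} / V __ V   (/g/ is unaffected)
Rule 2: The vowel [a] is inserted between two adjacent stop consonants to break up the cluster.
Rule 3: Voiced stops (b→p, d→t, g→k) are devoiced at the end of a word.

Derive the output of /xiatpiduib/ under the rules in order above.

Rule 1 (intervocalic spirantization): /d/ is a stop between vowels /i/ and /u/, so it spirantizes to the fricative [z]. /xiatpiduib/ → xiatpizuib.
Rule 2 (stop-cluster a-epenthesis): /t/ and /p/ form a stop–stop cluster, so [a] is inserted between them. /xiatpizuib/ → xiatapizuib.
Rule 3 (final devoicing): /b/ is a voiced stop in word-final position, so it devoices to [p]. /xiatapizuib/ → xiatapizuip.

xiatapizuip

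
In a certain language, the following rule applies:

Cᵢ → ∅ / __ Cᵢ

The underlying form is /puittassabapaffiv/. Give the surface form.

puitasabapafiv

/tt/ is a geminate; the first /t/ deletes.
/ss/ is a geminate; the first /s/ deletes.
/ff/ is a geminate; the first /f/ deletes.
Surface form: [puitasabapafiv].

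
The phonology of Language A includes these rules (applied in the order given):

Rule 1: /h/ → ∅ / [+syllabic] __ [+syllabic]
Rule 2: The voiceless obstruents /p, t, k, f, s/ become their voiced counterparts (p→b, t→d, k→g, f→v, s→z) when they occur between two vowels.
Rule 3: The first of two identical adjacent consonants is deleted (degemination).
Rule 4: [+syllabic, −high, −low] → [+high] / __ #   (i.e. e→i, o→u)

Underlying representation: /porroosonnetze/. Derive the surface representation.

Rule 1 (intervocalic h-deletion): no segment meets the environment; /porroosonnetze/ is unchanged.
Rule 2 (intervocalic voicing): /s/ is a voiceless obstruent between vowels /o/ and /o/, so it voices to [z]. /porroosonnetze/ → porroozonnetze.
Rule 3 (degemination): /rr/ is a geminate; the first /r/ deletes. /nn/ is a geminate; the first /n/ deletes. /porroozonnetze/ → poroozonetze.
Rule 4 (final vowel raising): /e/ is a mid vowel in word-final position, so it raises to [i]. /poroozonetze/ → poroozonetzi.

poroozonetzi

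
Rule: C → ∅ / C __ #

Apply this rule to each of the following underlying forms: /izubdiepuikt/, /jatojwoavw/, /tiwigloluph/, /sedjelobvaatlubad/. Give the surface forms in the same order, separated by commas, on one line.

/izubdiepuikt/: /t/ is the second consonant of a word-final cluster /kt/, so it deletes. → [izubdiepuik].
/jatojwoavw/: /w/ is the second consonant of a word-final cluster /vw/, so it deletes. → [jatojwoav].
/tiwigloluph/: /h/ is the second consonant of a word-final cluster /ph/, so it deletes. → [tiwiglolup].
/sedjelobvaatlubad/: the rule's environment is not met; surfaces unchanged as [sedjelobvaatlubad].

izubdiepuik, jatojwoav, tiwiglolup, sedjelobvaatlubad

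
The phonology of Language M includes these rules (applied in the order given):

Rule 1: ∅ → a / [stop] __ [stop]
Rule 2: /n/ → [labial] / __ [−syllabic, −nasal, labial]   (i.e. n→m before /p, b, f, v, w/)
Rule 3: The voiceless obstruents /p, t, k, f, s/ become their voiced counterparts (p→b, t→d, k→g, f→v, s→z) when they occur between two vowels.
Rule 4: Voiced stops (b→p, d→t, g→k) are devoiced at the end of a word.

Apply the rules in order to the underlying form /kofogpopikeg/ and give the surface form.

kovogabobigek

Rule 1 (stop-cluster a-epenthesis): /g/ and /p/ form a stop–stop cluster, so [a] is inserted between them. /kofogpopikeg/ → kofogapopikeg.
Rule 2 (nasal place assimilation): no segment meets the environment; /kofogapopikeg/ is unchanged.
Rule 3 (intervocalic voicing): /f/ is a voiceless obstruent between vowels /o/ and /o/, so it voices to [v]. /p/ is a voiceless obstruent between vowels /a/ and /o/, so it voices to [b]. /p/ is a voiceless obstruent between vowels /o/ and /i/, so it voices to [b]. /k/ is a voiceless obstruent between vowels /i/ and /e/, so it voices to [g]. /kofogapopikeg/ → kovogabobigeg.
Rule 4 (final devoicing): /g/ is a voiced stop in word-final position, so it devoices to [k]. /kovogabobigeg/ → kovogabobigek.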